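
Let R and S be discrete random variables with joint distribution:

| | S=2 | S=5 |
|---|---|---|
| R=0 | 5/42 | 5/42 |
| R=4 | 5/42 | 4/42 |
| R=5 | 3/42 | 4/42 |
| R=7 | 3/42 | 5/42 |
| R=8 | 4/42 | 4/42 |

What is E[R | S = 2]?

22/5

P(S = 2) = 10/21.
Σ R·P over the event = 0·(5/42) + 4·(5/42) + 5·(3/42) + 7·(3/42) + 8·(4/42) = 44/21.
E[R | S = 2] = (44/21) / (10/21) = 22/5.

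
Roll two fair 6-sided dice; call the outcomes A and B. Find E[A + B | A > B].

7

P(A > B) = 5/12.
Summing (A+B)·P(x,y) over outcomes with A > B gives 35/12.
E[A + B | A > B] = (35/12) / (5/12) = 7.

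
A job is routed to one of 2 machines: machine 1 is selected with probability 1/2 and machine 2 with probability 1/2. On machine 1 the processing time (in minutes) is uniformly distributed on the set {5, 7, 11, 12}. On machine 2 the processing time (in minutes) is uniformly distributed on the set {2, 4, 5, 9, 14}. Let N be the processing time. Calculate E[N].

E[N | machine 1] = (5+7+11+12)/4 = 35/4.
E[N | machine 2] = (2+4+5+9+14)/5 = 34/5.
By the law of total expectation,
E[N] = (1/2)·(35/4) + (1/2)·(34/5) = 311/40.

311/40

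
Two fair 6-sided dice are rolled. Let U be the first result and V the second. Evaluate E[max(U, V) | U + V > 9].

Outcomes with U + V > 9: (4,6), (5,5), (5,6), (6,4), (6,5), (6,6), each with probability 1/36.
E[max(U, V) | U + V > 9] = (6 + 5 + 6 + 6 + 6 + 6) / 6 = 35/6.

35/6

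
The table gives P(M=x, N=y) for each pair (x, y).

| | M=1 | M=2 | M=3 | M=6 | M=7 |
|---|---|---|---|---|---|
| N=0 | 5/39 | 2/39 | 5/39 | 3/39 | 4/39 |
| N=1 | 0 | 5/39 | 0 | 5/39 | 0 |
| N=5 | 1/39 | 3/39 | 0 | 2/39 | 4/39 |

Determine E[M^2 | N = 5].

P(N = 5) = 10/39.
Σ M^2·P over the event = 1·(1/39) + 4·(3/39) + 36·(2/39) + 49·(4/39) = 281/39.
E[M^2 | N = 5] = (281/39) / (10/39) = 281/10.

281/10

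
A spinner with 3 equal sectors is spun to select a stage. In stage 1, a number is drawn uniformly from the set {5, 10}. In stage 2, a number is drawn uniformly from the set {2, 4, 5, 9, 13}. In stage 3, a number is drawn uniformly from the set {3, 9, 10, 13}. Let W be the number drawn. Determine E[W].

E[W | stage 1] = (5+10)/2 = 15/2.
E[W | stage 2] = (2+4+5+9+13)/5 = 33/5.
E[W | stage 3] = (3+9+10+13)/4 = 35/4.
By the law of total expectation,
E[W] = (1/3)·(15/2) + (1/3)·(33/5) + (1/3)·(35/4) = 457/60.

457/60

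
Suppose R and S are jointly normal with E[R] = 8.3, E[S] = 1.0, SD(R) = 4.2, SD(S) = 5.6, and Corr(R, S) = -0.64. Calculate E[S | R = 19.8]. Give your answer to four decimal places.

E[S | R=x] = μ_S + ρ(σ_S/σ_R)(x − μ_R) for jointly normal variables.
E[S | R=19.8] = 1.0 + (-0.64)·(5.6/4.2)·(19.8 − (8.3)) = 1.0 + (-0.85333)·(11.5) = -8.8133.

-8.8133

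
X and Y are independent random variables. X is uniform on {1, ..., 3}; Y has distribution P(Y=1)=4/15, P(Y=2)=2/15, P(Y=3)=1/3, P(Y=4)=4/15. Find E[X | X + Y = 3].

5/3

P(X + Y = 3) = 2/15.
Summing X·P(x,y) over outcomes with X + Y = 3 gives 2/9.
E[X | X + Y = 3] = (2/9) / (2/15) = 5/3.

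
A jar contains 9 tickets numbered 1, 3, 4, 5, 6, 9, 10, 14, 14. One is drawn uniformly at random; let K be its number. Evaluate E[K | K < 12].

38/7

P(K < 12) = 7/9.
Σ over the event: 1·1/9 + 3·1/9 + 4·1/9 + 5·1/9 + 6·1/9 + 9·1/9 + 10·1/9 = 38/9.
E[K | K < 12] = (38/9) / (7/9) = 38/7.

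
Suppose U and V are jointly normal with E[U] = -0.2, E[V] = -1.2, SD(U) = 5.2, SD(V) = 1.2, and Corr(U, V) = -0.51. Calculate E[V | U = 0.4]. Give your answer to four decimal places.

-1.2706

E[V | U=x] = μ_V + ρ(σ_V/σ_U)(x − μ_U) for jointly normal variables.
E[V | U=0.4] = -1.2 + (-0.51)·(1.2/5.2)·(0.4 − (-0.2)) = -1.2 + (-0.11769)·(0.6) = -1.2706.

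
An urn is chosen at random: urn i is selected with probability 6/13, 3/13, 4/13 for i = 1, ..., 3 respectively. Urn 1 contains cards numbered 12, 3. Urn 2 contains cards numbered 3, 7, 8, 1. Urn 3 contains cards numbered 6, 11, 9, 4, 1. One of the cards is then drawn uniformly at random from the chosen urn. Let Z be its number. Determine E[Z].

1681/260

E[Z | urn 1] = (12+3)/2 = 15/2.
E[Z | urn 2] = (3+7+8+1)/4 = 19/4.
E[Z | urn 3] = (6+11+9+4+1)/5 = 31/5.
E[Z] = (6/13)·(15/2) + (3/13)·(19/4) + (4/13)·(31/5) = 1681/260.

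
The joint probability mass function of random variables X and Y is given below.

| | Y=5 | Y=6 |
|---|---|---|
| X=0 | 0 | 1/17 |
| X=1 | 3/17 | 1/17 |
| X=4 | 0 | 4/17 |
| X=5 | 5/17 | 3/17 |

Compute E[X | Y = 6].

P(Y = 6) = 9/17.
Summing X·P(X=x,Y=y) over the conditioning event gives 32/17.
E[X | Y = 6] = (32/17) / (9/17) = 32/9.

32/9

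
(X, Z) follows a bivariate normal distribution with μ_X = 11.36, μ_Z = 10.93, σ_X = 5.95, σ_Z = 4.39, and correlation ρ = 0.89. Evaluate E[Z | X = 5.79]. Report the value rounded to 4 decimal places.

7.2724

For a bivariate normal, E[Z | X=x] = μ_Z + ρ·(σ_Z/σ_X)·(x − μ_X).
E[Z | X=5.79] = 10.93 + (0.89)·(4.39/5.95)·(5.79 − (11.36)) = 10.93 + (0.65666)·(-5.57) = 7.2724.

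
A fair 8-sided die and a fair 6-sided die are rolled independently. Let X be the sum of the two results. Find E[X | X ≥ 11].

P(X ≥ 11) = 5/24.
Σ over the event: 11·1/12 + 12·1/16 + 13·1/24 + 14·1/48 = 5/2.
E[X | X ≥ 11] = (5/2) / (5/24) = 12.

12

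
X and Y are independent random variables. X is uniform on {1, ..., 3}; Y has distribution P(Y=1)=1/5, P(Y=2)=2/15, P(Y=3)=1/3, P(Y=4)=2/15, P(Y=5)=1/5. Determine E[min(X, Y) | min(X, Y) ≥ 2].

29/12

P(min(X, Y) ≥ 2) = 8/15.
Summing min(X,Y)·P(x,y) over outcomes with min(X, Y) ≥ 2 gives 58/45.
E[min(X, Y) | min(X, Y) ≥ 2] = (58/45) / (8/15) = 29/12.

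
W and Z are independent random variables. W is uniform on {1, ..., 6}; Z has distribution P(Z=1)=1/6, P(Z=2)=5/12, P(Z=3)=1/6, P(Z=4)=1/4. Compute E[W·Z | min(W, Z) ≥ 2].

56/5

P(min(W, Z) ≥ 2) = 25/36.
Summing WZ·P(x,y) over outcomes with min(W, Z) ≥ 2 gives 70/9.
E[W·Z | min(W, Z) ≥ 2] = (70/9) / (25/36) = 56/5.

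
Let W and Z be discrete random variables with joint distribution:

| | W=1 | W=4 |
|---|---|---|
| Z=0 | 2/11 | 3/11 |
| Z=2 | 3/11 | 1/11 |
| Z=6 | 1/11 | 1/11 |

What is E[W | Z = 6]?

P(Z = 6) = 2/11.
Σ W·P over the event = 1·(1/11) + 4·(1/11) = 5/11.
E[W | Z = 6] = (5/11) / (2/11) = 5/2.

5/2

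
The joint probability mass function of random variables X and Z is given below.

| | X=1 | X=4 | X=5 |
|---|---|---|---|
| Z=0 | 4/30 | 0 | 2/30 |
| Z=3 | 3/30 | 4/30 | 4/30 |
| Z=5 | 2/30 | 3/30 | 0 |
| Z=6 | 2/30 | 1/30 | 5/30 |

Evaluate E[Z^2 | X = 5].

216/11

P(X = 5) = 11/30.
Σ Z^2·P over the event = 0·(2/30) + 9·(4/30) + 36·(5/30) = 36/5.
E[Z^2 | X = 5] = (36/5) / (11/30) = 216/11.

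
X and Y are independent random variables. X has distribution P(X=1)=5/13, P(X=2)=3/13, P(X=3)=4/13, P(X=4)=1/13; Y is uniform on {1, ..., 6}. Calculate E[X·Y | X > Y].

33/7

P(X > Y) = 7/39.
Summing XY·P(x,y) over outcomes with X > Y gives 11/13.
E[X·Y | X > Y] = (11/13) / (7/39) = 33/7.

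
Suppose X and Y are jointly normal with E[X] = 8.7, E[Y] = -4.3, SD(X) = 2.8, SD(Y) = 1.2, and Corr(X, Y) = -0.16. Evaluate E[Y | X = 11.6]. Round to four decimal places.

E[Y | X=x] = μ_Y + ρ(σ_Y/σ_X)(x − μ_X) for jointly normal variables.
E[Y | X=11.6] = -4.3 + (-0.16)·(1.2/2.8)·(11.6 − (8.7)) = -4.3 + (-0.068571)·(2.9) = -4.4989.

-4.4989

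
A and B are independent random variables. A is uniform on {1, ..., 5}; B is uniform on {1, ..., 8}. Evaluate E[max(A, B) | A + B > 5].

173/30

P(A + B > 5) = 3/4.
Summing max(A,B)·P(x,y) over outcomes with A + B > 5 gives 173/40.
E[max(A, B) | A + B > 5] = (173/40) / (3/4) = 173/30.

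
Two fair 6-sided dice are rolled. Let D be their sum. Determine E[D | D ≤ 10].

P(D ≤ 10) = 11/12.
E[D | D ≤ 10] = (109/18) / (11/12) = 218/33.

218/33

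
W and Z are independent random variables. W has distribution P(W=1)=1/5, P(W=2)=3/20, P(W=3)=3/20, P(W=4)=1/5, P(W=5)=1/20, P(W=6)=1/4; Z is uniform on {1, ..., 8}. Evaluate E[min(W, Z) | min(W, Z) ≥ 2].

P(min(W, Z) ≥ 2) = 7/10.
Summing min(W,Z)·P(x,y) over outcomes with min(W, Z) ≥ 2 gives 391/160.
E[min(W, Z) | min(W, Z) ≥ 2] = (391/160) / (7/10) = 391/112.

391/112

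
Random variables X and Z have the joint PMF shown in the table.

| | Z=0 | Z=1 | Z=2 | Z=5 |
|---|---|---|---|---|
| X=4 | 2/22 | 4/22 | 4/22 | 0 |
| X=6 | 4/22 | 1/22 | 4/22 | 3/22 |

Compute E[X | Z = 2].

5

P(Z = 2) = 4/11.
Summing X·P(X=x,Z=y) over the conditioning event gives 20/11.
E[X | Z = 2] = (20/11) / (4/11) = 5.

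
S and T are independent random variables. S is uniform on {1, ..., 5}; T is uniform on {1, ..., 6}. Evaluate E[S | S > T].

4

Outcomes with S > T: (2,1), (3,1), (3,2), (4,1), (4,2), (4,3), (5,1), (5,2), (5,3), (5,4), each with probability 1/30.
E[S | S > T] = (2 + 3 + 3 + 4 + 4 + 4 + 5 + 5 + 5 + 5) / 10 = 4.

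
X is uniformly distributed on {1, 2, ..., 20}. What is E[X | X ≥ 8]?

P(X ≥ 8) = 13/20.
E[X | X ≥ 8] = (91/10) / (13/20) = 14.

14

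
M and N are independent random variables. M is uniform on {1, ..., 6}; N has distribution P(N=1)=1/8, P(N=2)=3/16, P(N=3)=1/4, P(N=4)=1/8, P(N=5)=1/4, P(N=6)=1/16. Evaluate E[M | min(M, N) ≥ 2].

4

P(min(M, N) ≥ 2) = 35/48.
Summing M·P(x,y) over outcomes with min(M, N) ≥ 2 gives 35/12.
E[M | min(M, N) ≥ 2] = (35/12) / (35/48) = 4.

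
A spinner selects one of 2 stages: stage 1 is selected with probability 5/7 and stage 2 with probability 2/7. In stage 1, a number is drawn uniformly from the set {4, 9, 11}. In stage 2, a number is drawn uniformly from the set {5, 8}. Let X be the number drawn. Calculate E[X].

53/7

E[X | stage 1] = (4+9+11)/3 = 8.
E[X | stage 2] = (5+8)/2 = 13/2.
E[X] = (5/7)·(8) + (2/7)·(13/2) = 53/7.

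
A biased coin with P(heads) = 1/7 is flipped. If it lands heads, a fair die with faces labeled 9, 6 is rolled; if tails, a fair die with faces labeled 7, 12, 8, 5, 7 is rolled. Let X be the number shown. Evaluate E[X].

E[X | heads] = (9+6)/2 = 15/2.
E[X | tails] = (7+12+8+5+7)/5 = 39/5.
E[X] = (1/7)·(15/2) + (6/7)·(39/5) = 543/70.

543/70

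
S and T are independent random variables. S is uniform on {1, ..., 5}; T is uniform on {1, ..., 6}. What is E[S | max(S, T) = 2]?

Outcomes with max(S, T) = 2: (1,2), (2,1), (2,2), each with probability 1/30.
E[S | max(S, T) = 2] = (1 + 2 + 2) / 3 = 5/3.

5/3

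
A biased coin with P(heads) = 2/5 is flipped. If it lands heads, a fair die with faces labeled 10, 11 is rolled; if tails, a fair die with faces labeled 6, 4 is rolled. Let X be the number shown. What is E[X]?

36/5

E[X | heads] = (10+11)/2 = 21/2.
E[X | tails] = (6+4)/2 = 5.
E[X] = (2/5)·(21/2) + (3/5)·(5) = 36/5.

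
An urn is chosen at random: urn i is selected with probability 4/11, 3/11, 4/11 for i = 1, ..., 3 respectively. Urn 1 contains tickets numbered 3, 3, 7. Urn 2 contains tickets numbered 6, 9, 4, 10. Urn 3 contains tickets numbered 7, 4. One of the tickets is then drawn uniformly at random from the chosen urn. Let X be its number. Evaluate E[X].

E[X | urn 1] = (3+3+7)/3 = 13/3.
E[X | urn 2] = (6+9+4+10)/4 = 29/4.
E[X | urn 3] = (7+4)/2 = 11/2.
By the law of total expectation,
E[X] = (4/11)·(13/3) + (3/11)·(29/4) + (4/11)·(11/2) = 733/132.

733/132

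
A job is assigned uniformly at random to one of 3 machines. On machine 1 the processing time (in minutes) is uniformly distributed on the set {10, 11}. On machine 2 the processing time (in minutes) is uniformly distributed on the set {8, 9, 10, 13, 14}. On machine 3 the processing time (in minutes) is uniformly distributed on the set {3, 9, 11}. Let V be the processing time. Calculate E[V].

E[V | machine 1] = (10+11)/2 = 21/2.
E[V | machine 2] = (8+9+10+13+14)/5 = 54/5.
E[V | machine 3] = (3+9+11)/3 = 23/3.
By the law of total expectation,
E[V] = (1/3)·(21/2) + (1/3)·(54/5) + (1/3)·(23/3) = 869/90.

869/90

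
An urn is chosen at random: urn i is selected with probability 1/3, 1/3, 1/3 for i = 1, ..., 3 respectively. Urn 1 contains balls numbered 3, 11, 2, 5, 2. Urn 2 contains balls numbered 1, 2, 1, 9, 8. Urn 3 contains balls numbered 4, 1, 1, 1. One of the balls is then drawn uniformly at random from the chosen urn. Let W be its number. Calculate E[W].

211/60

E[W | urn 1] = (3+11+2+5+2)/5 = 23/5.
E[W | urn 2] = (1+2+1+9+8)/5 = 21/5.
E[W | urn 3] = (4+1+1+1)/4 = 7/4.
By the law of total expectation,
E[W] = (1/3)·(23/5) + (1/3)·(21/5) + (1/3)·(7/4) = 211/60.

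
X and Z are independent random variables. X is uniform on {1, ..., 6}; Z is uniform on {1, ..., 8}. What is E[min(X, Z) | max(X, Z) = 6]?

36/11

P(max(X, Z) = 6) = 11/48.
Summing min(X,Z)·P(x,y) over outcomes with max(X, Z) = 6 gives 3/4.
E[min(X, Z) | max(X, Z) = 6] = (3/4) / (11/48) = 36/11.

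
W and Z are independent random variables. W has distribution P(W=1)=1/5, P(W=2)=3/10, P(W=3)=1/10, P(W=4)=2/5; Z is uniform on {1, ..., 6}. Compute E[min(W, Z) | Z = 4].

27/10

P(Z = 4) = 1/6.
Summing min(W,Z)·P(x,y) over outcomes with Z = 4 gives 9/20.
E[min(W, Z) | Z = 4] = (9/20) / (1/6) = 27/10.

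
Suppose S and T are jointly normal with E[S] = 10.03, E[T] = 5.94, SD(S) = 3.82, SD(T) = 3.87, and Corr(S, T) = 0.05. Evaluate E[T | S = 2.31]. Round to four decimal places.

The regression of T on S has slope ρ·σ_T/σ_S and passes through (μ_S, μ_T).
E[T | S=2.31] = 5.94 + (0.05)·(3.87/3.82)·(2.31 − (10.03)) = 5.94 + (0.0506545)·(-7.72) = 5.5489.

5.5489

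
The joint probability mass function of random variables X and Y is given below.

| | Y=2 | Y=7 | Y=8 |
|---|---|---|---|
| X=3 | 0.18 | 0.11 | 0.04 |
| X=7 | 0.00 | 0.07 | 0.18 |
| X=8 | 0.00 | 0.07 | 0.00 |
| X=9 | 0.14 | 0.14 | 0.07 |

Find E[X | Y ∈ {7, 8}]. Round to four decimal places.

P(Y ∈ {7, 8}) = 0.68.
Σ X·P over the event = 3·(0.11) + 3·(0.04) + 7·(0.07) + 7·(0.18) + 8·(0.07) + 9·(0.14) + 9·(0.07) = 4.65.
E[X | Y ∈ {7, 8}] = (4.65) / (0.68) = 6.8382.

6.8382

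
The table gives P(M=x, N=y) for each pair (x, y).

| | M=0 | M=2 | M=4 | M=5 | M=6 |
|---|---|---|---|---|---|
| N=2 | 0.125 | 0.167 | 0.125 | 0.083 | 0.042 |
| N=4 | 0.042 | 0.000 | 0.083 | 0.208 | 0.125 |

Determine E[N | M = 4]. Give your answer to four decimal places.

P(M = 4) = 0.208.
Σ N·P over the event = 2·(0.125) + 4·(0.083) = 0.582.
E[N | M = 4] = (0.582) / (0.208) = 2.7981.

2.7981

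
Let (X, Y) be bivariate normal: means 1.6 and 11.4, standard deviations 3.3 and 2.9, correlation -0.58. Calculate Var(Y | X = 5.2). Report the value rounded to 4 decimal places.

The conditional variance in a bivariate normal is σ_Y²(1 − ρ²), independent of x.
Var(Y | X=5.2) = (2.9)²·(1 − (-0.58)²) = 8.41·0.6636 = 5.5809.

5.5809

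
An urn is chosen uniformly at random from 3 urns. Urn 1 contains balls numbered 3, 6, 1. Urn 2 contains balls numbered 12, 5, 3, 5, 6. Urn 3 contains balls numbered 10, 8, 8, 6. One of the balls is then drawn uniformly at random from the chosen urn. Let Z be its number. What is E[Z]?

E[Z | urn 1] = (3+6+1)/3 = 10/3.
E[Z | urn 2] = (12+5+3+5+6)/5 = 31/5.
E[Z | urn 3] = (10+8+8+6)/4 = 8.
E[Z] = (1/3)·(10/3) + (1/3)·(31/5) + (1/3)·(8) = 263/45.

263/45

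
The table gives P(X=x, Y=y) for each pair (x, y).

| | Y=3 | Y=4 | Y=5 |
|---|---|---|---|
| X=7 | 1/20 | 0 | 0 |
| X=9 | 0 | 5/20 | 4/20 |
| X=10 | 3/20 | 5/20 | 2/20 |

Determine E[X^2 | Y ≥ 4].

P(Y ≥ 4) = 4/5.
Summing X^2·P(X=x,Y=y) over the conditioning event gives 1429/20.
E[X^2 | Y ≥ 4] = (1429/20) / (4/5) = 1429/16.

1429/16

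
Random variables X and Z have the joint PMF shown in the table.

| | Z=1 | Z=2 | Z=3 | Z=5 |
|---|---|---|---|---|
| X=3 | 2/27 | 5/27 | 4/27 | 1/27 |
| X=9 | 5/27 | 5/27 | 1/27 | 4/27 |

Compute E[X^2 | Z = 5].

P(Z = 5) = 5/27.
Σ X^2·P over the event = 9·(1/27) + 81·(4/27) = 37/3.
E[X^2 | Z = 5] = (37/3) / (5/27) = 333/5.

333/5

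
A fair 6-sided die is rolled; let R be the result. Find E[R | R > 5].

Given R > 5, R is equally likely to be any of {6}.
E[R | R > 5] = (6) / 1 = 6.

6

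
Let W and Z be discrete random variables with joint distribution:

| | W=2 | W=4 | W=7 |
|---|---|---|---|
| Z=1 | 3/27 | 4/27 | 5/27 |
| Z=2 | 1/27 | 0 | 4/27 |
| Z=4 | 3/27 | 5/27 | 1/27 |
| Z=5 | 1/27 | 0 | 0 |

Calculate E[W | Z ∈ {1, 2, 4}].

60/13

P(Z ∈ {1, 2, 4}) = 26/27.
Σ W·P over the event = 2·(3/27) + 2·(1/27) + 2·(3/27) + 4·(4/27) + 4·(5/27) + 7·(5/27) + 7·(4/27) + 7·(1/27) = 40/9.
E[W | Z ∈ {1, 2, 4}] = (40/9) / (26/27) = 60/13.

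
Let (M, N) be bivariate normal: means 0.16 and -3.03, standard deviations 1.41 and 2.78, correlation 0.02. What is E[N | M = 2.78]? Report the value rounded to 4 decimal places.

-2.9267

The regression of N on M has slope ρ·σ_N/σ_M and passes through (μ_M, μ_N).
E[N | M=2.78] = -3.03 + (0.02)·(2.78/1.41)·(2.78 − (0.16)) = -3.03 + (0.039433)·(2.62) = -2.9267.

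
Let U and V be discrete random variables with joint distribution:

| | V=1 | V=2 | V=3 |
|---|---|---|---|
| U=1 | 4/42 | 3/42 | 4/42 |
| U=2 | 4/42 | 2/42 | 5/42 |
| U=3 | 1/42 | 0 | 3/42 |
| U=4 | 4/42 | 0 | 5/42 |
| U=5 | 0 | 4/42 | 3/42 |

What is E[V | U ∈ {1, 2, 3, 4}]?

74/35

P(U ∈ {1, 2, 3, 4}) = 5/6.
Summing V·P(U=x,V=y) over the conditioning event gives 37/21.
E[V | U ∈ {1, 2, 3, 4}] = (37/21) / (5/6) = 74/35.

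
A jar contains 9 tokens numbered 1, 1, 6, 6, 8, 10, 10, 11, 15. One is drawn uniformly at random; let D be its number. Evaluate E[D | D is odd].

7

P(D is odd) = 4/9.
Σ over the event: 1·2/9 + 11·1/9 + 15·1/9 = 28/9.
E[D | D is odd] = (28/9) / (4/9) = 7.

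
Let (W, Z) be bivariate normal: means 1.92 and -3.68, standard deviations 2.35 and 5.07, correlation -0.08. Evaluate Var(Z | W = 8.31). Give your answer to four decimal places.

The conditional variance in a bivariate normal is σ_Z²(1 − ρ²), independent of x.
Var(Z | W=8.31) = (5.07)²·(1 − (-0.08)²) = 25.7049·0.9936 = 25.5404.

25.5404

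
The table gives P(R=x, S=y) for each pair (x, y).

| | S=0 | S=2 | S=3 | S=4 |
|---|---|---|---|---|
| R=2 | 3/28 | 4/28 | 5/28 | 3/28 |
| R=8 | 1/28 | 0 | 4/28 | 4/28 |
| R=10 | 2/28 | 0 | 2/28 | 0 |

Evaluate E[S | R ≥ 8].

P(R ≥ 8) = 13/28.
Σ S·P over the event = 0·(1/28) + 3·(4/28) + 4·(4/28) + 0·(2/28) + 3·(2/28) = 17/14.
E[S | R ≥ 8] = (17/14) / (13/28) = 34/13.

34/13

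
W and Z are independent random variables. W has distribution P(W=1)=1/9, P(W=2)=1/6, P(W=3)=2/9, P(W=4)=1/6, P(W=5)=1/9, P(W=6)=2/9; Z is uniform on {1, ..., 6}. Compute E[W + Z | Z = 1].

P(Z = 1) = 1/6.
Summing (W+Z)·P(x,y) over outcomes with Z = 1 gives 7/9.
E[W + Z | Z = 1] = (7/9) / (1/6) = 14/3.

14/3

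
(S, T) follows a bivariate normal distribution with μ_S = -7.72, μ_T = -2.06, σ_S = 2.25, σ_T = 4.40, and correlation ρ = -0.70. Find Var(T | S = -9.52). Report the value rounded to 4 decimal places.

9.8736

Var(T | S=x) = (1 − ρ²)·σ_T².
Var(T | S=-9.52) = (4.40)²·(1 − (-0.70)²) = 19.36·0.51 = 9.8736.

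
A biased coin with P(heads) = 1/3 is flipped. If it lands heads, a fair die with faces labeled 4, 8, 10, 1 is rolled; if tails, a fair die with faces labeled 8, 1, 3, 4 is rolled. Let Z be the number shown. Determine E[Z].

55/12

E[Z | heads] = (4+8+10+1)/4 = 23/4.
E[Z | tails] = (8+1+3+4)/4 = 4.
E[Z] = (1/3)·(23/4) + (2/3)·(4) = 55/12.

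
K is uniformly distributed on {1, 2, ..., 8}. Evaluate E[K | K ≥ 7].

15/2

Given K ≥ 7, K is equally likely to be any of {7, 8}.
E[K | K ≥ 7] = (7 + 8) / 2 = 15/2.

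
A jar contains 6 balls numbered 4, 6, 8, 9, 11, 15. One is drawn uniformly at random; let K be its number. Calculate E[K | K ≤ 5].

P(K ≤ 5) = 1/6.
Σ over the event: 4·1/6 = 2/3.
E[K | K ≤ 5] = (2/3) / (1/6) = 4.

4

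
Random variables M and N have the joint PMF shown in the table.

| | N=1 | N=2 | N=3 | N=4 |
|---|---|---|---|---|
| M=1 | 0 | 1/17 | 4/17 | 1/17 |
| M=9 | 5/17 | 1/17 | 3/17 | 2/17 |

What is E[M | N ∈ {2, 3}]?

P(N ∈ {2, 3}) = 9/17.
Σ M·P over the event = 1·(1/17) + 1·(4/17) + 9·(1/17) + 9·(3/17) = 41/17.
E[M | N ∈ {2, 3}] = (41/17) / (9/17) = 41/9.

41/9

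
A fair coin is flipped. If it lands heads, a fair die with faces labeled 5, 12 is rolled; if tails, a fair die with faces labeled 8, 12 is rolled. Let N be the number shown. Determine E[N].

37/4

E[N | heads] = (5+12)/2 = 17/2.
E[N | tails] = (8+12)/2 = 10.
E[N] = (1/2)·(17/2) + (1/2)·(10) = 37/4.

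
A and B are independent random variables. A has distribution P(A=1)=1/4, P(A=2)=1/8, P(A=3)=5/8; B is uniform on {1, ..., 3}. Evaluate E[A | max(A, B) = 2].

P(max(A, B) = 2) = 1/6.
Summing A·P(x,y) over outcomes with max(A, B) = 2 gives 1/4.
E[A | max(A, B) = 2] = (1/4) / (1/6) = 3/2.

3/2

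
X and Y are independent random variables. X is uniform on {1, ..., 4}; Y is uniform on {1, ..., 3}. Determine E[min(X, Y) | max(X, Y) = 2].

P(max(X, Y) = 2) = 1/4.
Summing min(X,Y)·P(x,y) over outcomes with max(X, Y) = 2 gives 1/3.
E[min(X, Y) | max(X, Y) = 2] = (1/3) / (1/4) = 4/3.

4/3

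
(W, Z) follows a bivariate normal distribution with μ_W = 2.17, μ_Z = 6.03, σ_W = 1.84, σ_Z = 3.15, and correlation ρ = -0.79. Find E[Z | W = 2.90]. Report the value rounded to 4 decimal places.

5.0427

The regression of Z on W has slope ρ·σ_Z/σ_W and passes through (μ_W, μ_Z).
E[Z | W=2.90] = 6.03 + (-0.79)·(3.15/1.84)·(2.90 − (2.17)) = 6.03 + (-1.3524)·(0.73) = 5.0427.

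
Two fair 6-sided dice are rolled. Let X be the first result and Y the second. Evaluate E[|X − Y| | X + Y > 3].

68/33

P(X + Y > 3) = 11/12.
Summing |X−Y|·P(x,y) over outcomes with X + Y > 3 gives 17/9.
E[|X − Y| | X + Y > 3] = (17/9) / (11/12) = 68/33.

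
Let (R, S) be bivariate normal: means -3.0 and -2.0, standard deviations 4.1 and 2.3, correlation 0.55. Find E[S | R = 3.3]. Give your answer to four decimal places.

For a bivariate normal, E[S | R=x] = μ_S + ρ·(σ_S/σ_R)·(x − μ_R).
E[S | R=3.3] = -2.0 + (0.55)·(2.3/4.1)·(3.3 − (-3.0)) = -2.0 + (0.30854)·(6.3) = -0.0562.

-0.0562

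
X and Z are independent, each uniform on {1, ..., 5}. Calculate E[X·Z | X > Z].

Outcomes with X > Z: (2,1), (3,1), (3,2), (4,1), (4,2), (4,3), (5,1), (5,2), (5,3), (5,4), each with probability 1/25.
E[X·Z | X > Z] = (2 + 3 + 6 + 4 + 8 + 12 + 5 + 10 + 15 + 20) / 10 = 17/2.

17/2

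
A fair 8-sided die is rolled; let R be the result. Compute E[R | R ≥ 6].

Given R ≥ 6, R is equally likely to be any of {6, 7, 8}.
E[R | R ≥ 6] = (6 + 7 + 8) / 3 = 7.

7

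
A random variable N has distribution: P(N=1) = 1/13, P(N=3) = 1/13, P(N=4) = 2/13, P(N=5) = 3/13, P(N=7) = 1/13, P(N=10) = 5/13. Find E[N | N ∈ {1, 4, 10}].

P(N ∈ {1, 4, 10}) = 8/13.
Σ over the event: 1·1/13 + 4·2/13 + 10·5/13 = 59/13.
E[N | N ∈ {1, 4, 10}] = (59/13) / (8/13) = 59/8.

59/8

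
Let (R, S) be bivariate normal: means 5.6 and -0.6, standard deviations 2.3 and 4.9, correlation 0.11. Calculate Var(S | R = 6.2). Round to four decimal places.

The conditional variance in a bivariate normal is σ_S²(1 − ρ²), independent of x.
Var(S | R=6.2) = (4.9)²·(1 − (0.11)²) = 24.01·0.9879 = 23.7195.

23.7195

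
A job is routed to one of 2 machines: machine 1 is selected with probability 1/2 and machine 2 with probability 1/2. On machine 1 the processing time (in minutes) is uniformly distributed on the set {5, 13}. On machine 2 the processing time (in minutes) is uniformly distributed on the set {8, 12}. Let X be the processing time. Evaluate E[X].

19/2

E[X | machine 1] = (5+13)/2 = 9.
E[X | machine 2] = (8+12)/2 = 10.
E[X] = (1/2)·(9) + (1/2)·(10) = 19/2.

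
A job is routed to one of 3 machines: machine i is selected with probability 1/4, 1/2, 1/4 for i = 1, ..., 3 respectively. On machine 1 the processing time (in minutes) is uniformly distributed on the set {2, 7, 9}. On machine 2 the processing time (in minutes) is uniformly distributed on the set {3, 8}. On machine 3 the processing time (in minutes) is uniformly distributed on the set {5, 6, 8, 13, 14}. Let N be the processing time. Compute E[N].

131/20

E[N | machine 1] = (2+7+9)/3 = 6.
E[N | machine 2] = (3+8)/2 = 11/2.
E[N | machine 3] = (5+6+8+13+14)/5 = 46/5.
By the law of total expectation,
E[N] = (1/4)·(6) + (1/2)·(11/2) + (1/4)·(46/5) = 131/20.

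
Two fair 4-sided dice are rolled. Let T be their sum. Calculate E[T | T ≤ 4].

P(T ≤ 4) = 3/8.
Σ over the event: 2·1/16 + 3·1/8 + 4·3/16 = 5/4.
E[T | T ≤ 4] = (5/4) / (3/8) = 10/3.

10/3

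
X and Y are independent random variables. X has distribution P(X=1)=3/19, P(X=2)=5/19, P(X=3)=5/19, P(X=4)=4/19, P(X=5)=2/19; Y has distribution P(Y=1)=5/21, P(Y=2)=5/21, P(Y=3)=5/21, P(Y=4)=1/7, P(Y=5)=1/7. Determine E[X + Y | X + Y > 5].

353/50

P(X + Y > 5) = 200/399.
Summing (X+Y)·P(x,y) over outcomes with X + Y > 5 gives 1412/399.
E[X + Y | X + Y > 5] = (1412/399) / (200/399) = 353/50.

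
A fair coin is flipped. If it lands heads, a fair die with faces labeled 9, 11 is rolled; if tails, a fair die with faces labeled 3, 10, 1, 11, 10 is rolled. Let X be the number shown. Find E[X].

17/2

E[X | heads] = (9+11)/2 = 10.
E[X | tails] = (3+10+1+11+10)/5 = 7.
E[X] = (1/2)·(10) + (1/2)·(7) = 17/2.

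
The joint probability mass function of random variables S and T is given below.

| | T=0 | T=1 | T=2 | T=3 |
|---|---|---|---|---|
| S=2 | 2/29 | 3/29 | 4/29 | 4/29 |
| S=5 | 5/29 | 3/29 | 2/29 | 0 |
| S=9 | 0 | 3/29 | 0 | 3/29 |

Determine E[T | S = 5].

P(S = 5) = 10/29.
Σ T·P over the event = 0·(5/29) + 1·(3/29) + 2·(2/29) = 7/29.
E[T | S = 5] = (7/29) / (10/29) = 7/10.

7/10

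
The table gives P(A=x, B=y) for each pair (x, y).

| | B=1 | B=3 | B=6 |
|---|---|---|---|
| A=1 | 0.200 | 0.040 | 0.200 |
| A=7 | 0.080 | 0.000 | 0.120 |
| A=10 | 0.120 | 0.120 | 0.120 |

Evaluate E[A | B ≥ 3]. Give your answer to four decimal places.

5.8000

P(B ≥ 3) = 0.600.
Σ A·P over the event = 1·(0.040) + 1·(0.200) + 7·(0.120) + 10·(0.120) + 10·(0.120) = 3.480.
E[A | B ≥ 3] = (3.480) / (0.600) = 5.8000.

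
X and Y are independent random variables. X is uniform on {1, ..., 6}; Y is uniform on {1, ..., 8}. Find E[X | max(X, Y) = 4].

Outcomes with max(X, Y) = 4: (1,4), (2,4), (3,4), (4,1), (4,2), (4,3), (4,4), each with probability 1/48.
E[X | max(X, Y) = 4] = (1 + 2 + 3 + 4 + 4 + 4 + 4) / 7 = 22/7.

22/7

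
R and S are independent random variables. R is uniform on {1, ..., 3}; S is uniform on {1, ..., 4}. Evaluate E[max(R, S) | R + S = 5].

10/3

Outcomes with R + S = 5: (1,4), (2,3), (3,2), each with probability 1/12.
E[max(R, S) | R + S = 5] = (4 + 3 + 3) / 3 = 10/3.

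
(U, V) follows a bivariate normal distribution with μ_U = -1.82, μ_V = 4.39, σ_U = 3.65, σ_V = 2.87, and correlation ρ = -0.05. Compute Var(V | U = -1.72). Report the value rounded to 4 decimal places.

For a bivariate normal, Var(V | U=x) = σ_V²(1 − ρ²).
Var(V | U=-1.72) = (2.87)²·(1 − (-0.05)²) = 8.2369·0.9975 = 8.2163.

8.2163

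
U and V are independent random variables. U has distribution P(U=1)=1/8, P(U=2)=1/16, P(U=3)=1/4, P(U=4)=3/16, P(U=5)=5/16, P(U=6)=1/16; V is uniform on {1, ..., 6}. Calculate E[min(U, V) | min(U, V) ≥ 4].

121/27

P(min(U, V) ≥ 4) = 9/32.
Summing min(U,V)·P(x,y) over outcomes with min(U, V) ≥ 4 gives 121/96.
E[min(U, V) | min(U, V) ≥ 4] = (121/96) / (9/32) = 121/27.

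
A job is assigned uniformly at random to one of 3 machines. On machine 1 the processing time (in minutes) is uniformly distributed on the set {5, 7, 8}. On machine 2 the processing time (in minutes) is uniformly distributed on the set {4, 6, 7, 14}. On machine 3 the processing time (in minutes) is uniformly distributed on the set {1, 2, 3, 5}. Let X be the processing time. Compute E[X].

103/18

E[X | machine 1] = (5+7+8)/3 = 20/3.
E[X | machine 2] = (4+6+7+14)/4 = 31/4.
E[X | machine 3] = (1+2+3+5)/4 = 11/4.
By the law of total expectation,
E[X] = (1/3)·(20/3) + (1/3)·(31/4) + (1/3)·(11/4) = 103/18.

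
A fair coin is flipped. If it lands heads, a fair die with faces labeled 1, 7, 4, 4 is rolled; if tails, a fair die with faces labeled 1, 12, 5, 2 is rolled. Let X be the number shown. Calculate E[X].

9/2

E[X | heads] = (1+7+4+4)/4 = 4.
E[X | tails] = (1+12+5+2)/4 = 5.
By the law of total expectation,
E[X] = (1/2)·(4) + (1/2)·(5) = 9/2.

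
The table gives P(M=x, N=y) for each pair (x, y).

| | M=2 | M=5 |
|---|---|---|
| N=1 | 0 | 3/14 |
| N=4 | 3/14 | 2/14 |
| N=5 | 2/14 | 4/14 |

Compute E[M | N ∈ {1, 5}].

13/3

P(N ∈ {1, 5}) = 9/14.
Σ M·P over the event = 2·(2/14) + 5·(3/14) + 5·(4/14) = 39/14.
E[M | N ∈ {1, 5}] = (39/14) / (9/14) = 13/3.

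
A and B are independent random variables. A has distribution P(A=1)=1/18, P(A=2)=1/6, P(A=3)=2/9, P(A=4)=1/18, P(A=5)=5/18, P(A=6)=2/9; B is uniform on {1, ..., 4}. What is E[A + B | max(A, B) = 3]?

P(max(A, B) = 3) = 2/9.
Summing (A+B)·P(x,y) over outcomes with max(A, B) = 3 gives 79/72.
E[A + B | max(A, B) = 3] = (79/72) / (2/9) = 79/16.

79/16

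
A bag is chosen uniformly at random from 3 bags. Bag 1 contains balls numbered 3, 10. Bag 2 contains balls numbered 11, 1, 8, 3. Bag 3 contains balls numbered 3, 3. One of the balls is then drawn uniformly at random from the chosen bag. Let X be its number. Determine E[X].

61/12

E[X | bag 1] = (3+10)/2 = 13/2.
E[X | bag 2] = (11+1+8+3)/4 = 23/4.
E[X | bag 3] = (3+3)/2 = 3.
By the law of total expectation,
E[X] = (1/3)·(13/2) + (1/3)·(23/4) + (1/3)·(3) = 61/12.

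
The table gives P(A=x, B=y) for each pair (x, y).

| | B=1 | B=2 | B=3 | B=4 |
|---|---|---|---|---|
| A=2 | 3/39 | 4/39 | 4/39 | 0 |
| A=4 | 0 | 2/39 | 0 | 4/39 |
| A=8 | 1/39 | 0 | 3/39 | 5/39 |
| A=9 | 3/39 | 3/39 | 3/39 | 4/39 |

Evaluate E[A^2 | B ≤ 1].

P(B ≤ 1) = 7/39.
Σ A^2·P over the event = 4·(3/39) + 64·(1/39) + 81·(3/39) = 319/39.
E[A^2 | B ≤ 1] = (319/39) / (7/39) = 319/7.

319/7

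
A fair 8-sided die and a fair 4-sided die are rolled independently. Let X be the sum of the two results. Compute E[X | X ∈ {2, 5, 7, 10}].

P(X ∈ {2, 5, 7, 10}) = 3/8.
Σ over the event: 2·1/32 + 5·1/8 + 7·1/8 + 10·3/32 = 5/2.
E[X | X ∈ {2, 5, 7, 10}] = (5/2) / (3/8) = 20/3.

20/3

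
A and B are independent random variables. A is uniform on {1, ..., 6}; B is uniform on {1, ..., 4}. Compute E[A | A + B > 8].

17/3

Outcomes with A + B > 8: (5,4), (6,3), (6,4), each with probability 1/24.
E[A | A + B > 8] = (5 + 6 + 6) / 3 = 17/3.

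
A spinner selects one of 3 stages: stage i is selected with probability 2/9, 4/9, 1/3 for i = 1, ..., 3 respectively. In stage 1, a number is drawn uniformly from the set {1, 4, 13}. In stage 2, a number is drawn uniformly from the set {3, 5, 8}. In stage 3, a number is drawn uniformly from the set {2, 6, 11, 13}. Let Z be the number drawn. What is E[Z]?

E[Z | stage 1] = (1+4+13)/3 = 6.
E[Z | stage 2] = (3+5+8)/3 = 16/3.
E[Z | stage 3] = (2+6+11+13)/4 = 8.
By the law of total expectation,
E[Z] = (2/9)·(6) + (4/9)·(16/3) + (1/3)·(8) = 172/27.

172/27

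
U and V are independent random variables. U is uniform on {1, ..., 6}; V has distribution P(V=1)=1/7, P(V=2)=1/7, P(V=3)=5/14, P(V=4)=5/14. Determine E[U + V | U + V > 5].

38/5

P(U + V > 5) = 55/84.
Summing (U+V)·P(x,y) over outcomes with U + V > 5 gives 209/42.
E[U + V | U + V > 5] = (209/42) / (55/84) = 38/5.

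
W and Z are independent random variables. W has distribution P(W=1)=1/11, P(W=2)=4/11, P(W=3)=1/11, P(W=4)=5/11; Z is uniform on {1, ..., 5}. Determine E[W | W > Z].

P(W > Z) = 21/55.
Summing W·P(x,y) over outcomes with W > Z gives 74/55.
E[W | W > Z] = (74/55) / (21/55) = 74/21.

74/21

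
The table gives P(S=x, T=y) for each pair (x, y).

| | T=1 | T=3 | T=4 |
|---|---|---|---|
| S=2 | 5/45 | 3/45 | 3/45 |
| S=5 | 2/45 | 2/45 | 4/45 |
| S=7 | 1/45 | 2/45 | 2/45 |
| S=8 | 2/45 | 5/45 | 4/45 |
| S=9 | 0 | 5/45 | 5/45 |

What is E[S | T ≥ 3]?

232/35

P(T ≥ 3) = 7/9.
Summing S·P(S=x,T=y) over the conditioning event gives 232/45.
E[S | T ≥ 3] = (232/45) / (7/9) = 232/35.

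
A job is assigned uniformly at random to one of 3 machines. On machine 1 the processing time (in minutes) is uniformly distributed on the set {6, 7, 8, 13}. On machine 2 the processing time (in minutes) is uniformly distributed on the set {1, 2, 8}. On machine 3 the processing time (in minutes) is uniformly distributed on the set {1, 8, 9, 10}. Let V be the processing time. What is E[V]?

115/18

E[V | machine 1] = (6+7+8+13)/4 = 17/2.
E[V | machine 2] = (1+2+8)/3 = 11/3.
E[V | machine 3] = (1+8+9+10)/4 = 7.
By the law of total expectation,
E[V] = (1/3)·(17/2) + (1/3)·(11/3) + (1/3)·(7) = 115/18.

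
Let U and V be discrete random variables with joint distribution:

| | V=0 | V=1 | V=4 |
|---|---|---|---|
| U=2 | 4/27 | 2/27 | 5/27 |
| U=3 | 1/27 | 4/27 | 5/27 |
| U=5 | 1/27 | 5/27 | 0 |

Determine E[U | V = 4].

5/2

P(V = 4) = 10/27.
Σ U·P over the event = 2·(5/27) + 3·(5/27) = 25/27.
E[U | V = 4] = (25/27) / (10/27) = 5/2.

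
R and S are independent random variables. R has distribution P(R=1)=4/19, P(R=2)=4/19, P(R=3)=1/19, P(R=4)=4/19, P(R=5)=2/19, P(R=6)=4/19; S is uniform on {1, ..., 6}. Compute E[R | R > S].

P(R > S) = 23/57.
Summing R·P(x,y) over outcomes with R > S gives 37/19.
E[R | R > S] = (37/19) / (23/57) = 111/23.

111/23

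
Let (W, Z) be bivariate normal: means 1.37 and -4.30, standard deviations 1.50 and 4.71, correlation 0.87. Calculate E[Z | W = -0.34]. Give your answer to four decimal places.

-8.9714

The regression of Z on W has slope ρ·σ_Z/σ_W and passes through (μ_W, μ_Z).
E[Z | W=-0.34] = -4.30 + (0.87)·(4.71/1.50)·(-0.34 − (1.37)) = -4.30 + (2.7318)·(-1.71) = -8.9714.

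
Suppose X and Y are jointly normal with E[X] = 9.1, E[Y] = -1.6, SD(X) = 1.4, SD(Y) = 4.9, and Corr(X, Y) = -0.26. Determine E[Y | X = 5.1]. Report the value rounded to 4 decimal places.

2.0400

The regression of Y on X has slope ρ·σ_Y/σ_X and passes through (μ_X, μ_Y).
E[Y | X=5.1] = -1.6 + (-0.26)·(4.9/1.4)·(5.1 − (9.1)) = -1.6 + (-0.91)·(-4) = 2.0400.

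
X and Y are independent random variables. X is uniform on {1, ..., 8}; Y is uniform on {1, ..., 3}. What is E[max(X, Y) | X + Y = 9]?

P(X + Y = 9) = 1/8.
Summing max(X,Y)·P(x,y) over outcomes with X + Y = 9 gives 7/8.
E[max(X, Y) | X + Y = 9] = (7/8) / (1/8) = 7.

7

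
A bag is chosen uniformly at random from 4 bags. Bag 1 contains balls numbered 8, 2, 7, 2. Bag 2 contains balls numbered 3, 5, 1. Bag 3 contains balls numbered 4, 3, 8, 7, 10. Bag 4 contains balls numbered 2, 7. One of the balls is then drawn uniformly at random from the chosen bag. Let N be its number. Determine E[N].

373/80

E[N | bag 1] = (8+2+7+2)/4 = 19/4.
E[N | bag 2] = (3+5+1)/3 = 3.
E[N | bag 3] = (4+3+8+7+10)/5 = 32/5.
E[N | bag 4] = (2+7)/2 = 9/2.
E[N] = (1/4)·(19/4) + (1/4)·(3) + (1/4)·(32/5) + (1/4)·(9/2) = 373/80.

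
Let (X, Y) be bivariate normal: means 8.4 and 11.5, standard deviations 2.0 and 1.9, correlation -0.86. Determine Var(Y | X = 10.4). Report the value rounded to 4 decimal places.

For a bivariate normal, Var(Y | X=x) = σ_Y²(1 − ρ²).
Var(Y | X=10.4) = (1.9)²·(1 − (-0.86)²) = 3.61·0.2604 = 0.9400.

0.9400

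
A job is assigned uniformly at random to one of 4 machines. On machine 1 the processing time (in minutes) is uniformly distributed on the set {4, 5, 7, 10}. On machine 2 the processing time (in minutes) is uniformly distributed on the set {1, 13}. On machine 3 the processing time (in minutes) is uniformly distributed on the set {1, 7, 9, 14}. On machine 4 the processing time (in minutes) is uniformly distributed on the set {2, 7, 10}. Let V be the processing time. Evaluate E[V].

331/48

E[V | machine 1] = (4+5+7+10)/4 = 13/2.
E[V | machine 2] = (1+13)/2 = 7.
E[V | machine 3] = (1+7+9+14)/4 = 31/4.
E[V | machine 4] = (2+7+10)/3 = 19/3.
E[V] = (1/4)·(13/2) + (1/4)·(7) + (1/4)·(31/4) + (1/4)·(19/3) = 331/48.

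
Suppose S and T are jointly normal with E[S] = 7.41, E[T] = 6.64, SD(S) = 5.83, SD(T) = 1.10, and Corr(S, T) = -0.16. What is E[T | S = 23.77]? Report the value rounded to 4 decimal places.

The regression of T on S has slope ρ·σ_T/σ_S and passes through (μ_S, μ_T).
E[T | S=23.77] = 6.64 + (-0.16)·(1.10/5.83)·(23.77 − (7.41)) = 6.64 + (-0.030189)·(16.36) = 6.1461.

6.1461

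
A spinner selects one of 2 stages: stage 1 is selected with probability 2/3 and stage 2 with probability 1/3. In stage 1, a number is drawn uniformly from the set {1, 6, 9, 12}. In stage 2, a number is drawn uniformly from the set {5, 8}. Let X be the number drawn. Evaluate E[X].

41/6

E[X | stage 1] = (1+6+9+12)/4 = 7.
E[X | stage 2] = (5+8)/2 = 13/2.
E[X] = (2/3)·(7) + (1/3)·(13/2) = 41/6.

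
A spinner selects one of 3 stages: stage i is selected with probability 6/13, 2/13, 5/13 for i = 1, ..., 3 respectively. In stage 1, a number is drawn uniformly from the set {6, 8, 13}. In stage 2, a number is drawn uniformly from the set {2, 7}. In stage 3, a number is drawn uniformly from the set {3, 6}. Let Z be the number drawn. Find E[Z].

E[Z | stage 1] = (6+8+13)/3 = 9.
E[Z | stage 2] = (2+7)/2 = 9/2.
E[Z | stage 3] = (3+6)/2 = 9/2.
E[Z] = (6/13)·(9) + (2/13)·(9/2) + (5/13)·(9/2) = 171/26.

171/26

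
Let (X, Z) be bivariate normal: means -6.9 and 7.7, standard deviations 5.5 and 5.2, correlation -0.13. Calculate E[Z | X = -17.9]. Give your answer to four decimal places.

9.0520

The regression of Z on X has slope ρ·σ_Z/σ_X and passes through (μ_X, μ_Z).
E[Z | X=-17.9] = 7.7 + (-0.13)·(5.2/5.5)·(-17.9 − (-6.9)) = 7.7 + (-0.12291)·(-11) = 9.0520.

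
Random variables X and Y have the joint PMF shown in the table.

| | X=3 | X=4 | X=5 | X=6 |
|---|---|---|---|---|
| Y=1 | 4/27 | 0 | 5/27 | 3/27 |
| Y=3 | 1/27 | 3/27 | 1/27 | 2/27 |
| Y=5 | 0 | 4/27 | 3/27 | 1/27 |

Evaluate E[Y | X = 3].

7/5

P(X = 3) = 5/27.
Σ Y·P over the event = 1·(4/27) + 3·(1/27) = 7/27.
E[Y | X = 3] = (7/27) / (5/27) = 7/5.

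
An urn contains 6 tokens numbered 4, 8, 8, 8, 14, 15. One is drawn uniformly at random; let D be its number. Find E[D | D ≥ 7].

P(D ≥ 7) = 5/6.
Σ over the event: 8·1/2 + 14·1/6 + 15·1/6 = 53/6.
E[D | D ≥ 7] = (53/6) / (5/6) = 53/5.

53/5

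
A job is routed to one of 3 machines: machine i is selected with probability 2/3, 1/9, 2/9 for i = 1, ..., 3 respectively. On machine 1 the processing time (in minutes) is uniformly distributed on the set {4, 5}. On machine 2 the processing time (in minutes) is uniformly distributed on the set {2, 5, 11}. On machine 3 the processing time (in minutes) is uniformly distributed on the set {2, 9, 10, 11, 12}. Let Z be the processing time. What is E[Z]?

253/45

E[Z | machine 1] = (4+5)/2 = 9/2.
E[Z | machine 2] = (2+5+11)/3 = 6.
E[Z | machine 3] = (2+9+10+11+12)/5 = 44/5.
E[Z] = (2/3)·(9/2) + (1/9)·(6) + (2/9)·(44/5) = 253/45.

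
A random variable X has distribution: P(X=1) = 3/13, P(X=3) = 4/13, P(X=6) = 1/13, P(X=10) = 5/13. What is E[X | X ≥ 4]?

28/3

P(X ≥ 4) = 6/13.
Σ over the event: 6·1/13 + 10·5/13 = 56/13.
E[X | X ≥ 4] = (56/13) / (6/13) = 28/3.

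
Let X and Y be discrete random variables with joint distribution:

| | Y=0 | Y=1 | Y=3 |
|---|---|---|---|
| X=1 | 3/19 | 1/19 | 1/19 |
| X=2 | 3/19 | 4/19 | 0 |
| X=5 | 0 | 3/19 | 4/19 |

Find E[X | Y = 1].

3

P(Y = 1) = 8/19.
Σ X·P over the event = 1·(1/19) + 2·(4/19) + 5·(3/19) = 24/19.
E[X | Y = 1] = (24/19) / (8/19) = 3.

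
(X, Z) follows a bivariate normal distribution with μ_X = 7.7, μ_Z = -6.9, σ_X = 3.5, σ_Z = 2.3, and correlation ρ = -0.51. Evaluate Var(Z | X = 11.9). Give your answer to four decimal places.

3.9141

For a bivariate normal, Var(Z | X=x) = σ_Z²(1 − ρ²).
Var(Z | X=11.9) = (2.3)²·(1 − (-0.51)²) = 5.29·0.7399 = 3.9141.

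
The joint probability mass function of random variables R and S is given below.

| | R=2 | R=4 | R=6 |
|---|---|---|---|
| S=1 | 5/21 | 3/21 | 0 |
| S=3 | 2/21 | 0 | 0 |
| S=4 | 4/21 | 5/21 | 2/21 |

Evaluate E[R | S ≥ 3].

P(S ≥ 3) = 13/21.
Σ R·P over the event = 2·(2/21) + 2·(4/21) + 4·(5/21) + 6·(2/21) = 44/21.
E[R | S ≥ 3] = (44/21) / (13/21) = 44/13.

44/13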